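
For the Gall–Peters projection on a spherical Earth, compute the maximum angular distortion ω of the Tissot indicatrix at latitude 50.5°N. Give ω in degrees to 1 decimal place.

12.1°

Gall–Peters is a cylindrical equal-area projection with standard parallels at ±45°. A cylindrical equal-area projection with standard parallel φ₀ has meridian scale h = cos φ / cos φ₀ and parallel scale k = cos φ₀ / cos φ (so areas are preserved, h·k = 1).
At 50.5°: h = 0.8996, k = 1.112; principal scales a = 1.112, b = 0.8996.
sin(ω/2) = (a − b)/(a + b) = 0.2121/2.011 = 0.1055, so ω = 2 arcsin(0.1055) ≈ 12.1°.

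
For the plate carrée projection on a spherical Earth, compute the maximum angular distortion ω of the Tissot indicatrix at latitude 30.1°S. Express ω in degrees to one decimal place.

8.3°

Plate carrée maps x = Rλ, y = Rφ. The meridian scale is h = 1 and the parallel scale is k = 1/cos φ = sec φ.
At 30.1°: h = 1.000, k = 1.156; principal scales a = 1.156, b = 1.000.
sin(ω/2) = (a − b)/(a + b) = 0.1559/2.156 = 0.07230, so ω = 2 arcsin(0.07230) ≈ 8.3°.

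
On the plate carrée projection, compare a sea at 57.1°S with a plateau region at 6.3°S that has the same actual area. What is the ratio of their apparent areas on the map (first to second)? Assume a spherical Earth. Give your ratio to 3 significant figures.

Plate carrée maps x = Rλ, y = Rφ. The meridian scale is h = 1 and the parallel scale is k = 1/cos φ = sec φ.
Areal scale at 57.1°: h·k = 1.000 × 1.841 = 1.841.
Areal scale at 6.3°: h·k = 1.000 × 1.006 = 1.006.
Ratio = 1.841/1.006 ≈ 1.83.

1.83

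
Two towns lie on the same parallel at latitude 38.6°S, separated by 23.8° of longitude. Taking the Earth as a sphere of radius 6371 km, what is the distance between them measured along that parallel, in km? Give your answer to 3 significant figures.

Arc length along a parallel = R cos φ · Δλ (with Δλ in radians).
= 6371 × cos 38.6° × (23.8° × π/180) = 6371 × 0.7815 × 0.4154 ≈ 2070 km.

2070 km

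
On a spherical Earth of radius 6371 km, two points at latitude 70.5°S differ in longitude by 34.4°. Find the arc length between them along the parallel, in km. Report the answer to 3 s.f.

1280 km

Arc length along a parallel = R cos φ · Δλ (with Δλ in radians).
= 6371 × cos 70.5° × (34.4° × π/180) = 6371 × 0.3338 × 0.6004 ≈ 1280 km.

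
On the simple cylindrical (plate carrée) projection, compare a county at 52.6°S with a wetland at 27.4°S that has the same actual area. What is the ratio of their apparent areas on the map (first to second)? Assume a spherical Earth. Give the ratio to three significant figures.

1.46

For the equirectangular projection with φ₀ = 0 (plate carrée), h = 1 along meridians and k = sec φ along parallels.
Areal scale at 52.6°: h·k = 1.000 × 1.646 = 1.646.
Areal scale at 27.4°: h·k = 1.000 × 1.126 = 1.126.
Ratio = 1.646/1.126 ≈ 1.46.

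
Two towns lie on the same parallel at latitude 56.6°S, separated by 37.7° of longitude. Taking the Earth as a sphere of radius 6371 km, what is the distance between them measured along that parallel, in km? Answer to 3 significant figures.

Arc length along a parallel = R cos φ · Δλ (with Δλ in radians).
= 6371 × cos 56.6° × (37.7° × π/180) = 6371 × 0.5505 × 0.6580 ≈ 2310 km.

2310 km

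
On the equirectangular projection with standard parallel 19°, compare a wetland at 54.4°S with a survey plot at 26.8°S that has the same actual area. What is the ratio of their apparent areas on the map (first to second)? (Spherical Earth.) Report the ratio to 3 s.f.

1.53

In the equirectangular projection with standard parallel φ₀ = 19° (x = Rλ cos φ₀, y = Rφ), meridians are true-scale (h = 1) and the parallel scale is k = cos φ₀ / cos φ.
Areal scale at 54.4°: h·k = 1.000 × 1.624 = 1.624.
Areal scale at 26.8°: h·k = 1.000 × 1.059 = 1.059.
Ratio = 1.624/1.059 ≈ 1.53.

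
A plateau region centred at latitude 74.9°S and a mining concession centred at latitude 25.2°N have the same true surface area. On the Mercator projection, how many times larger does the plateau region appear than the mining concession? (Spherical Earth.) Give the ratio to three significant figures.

On Mercator, area is exaggerated by sec²φ = 1/cos²φ.
At 74.9°: sec²(74.9°) = 1/0.2605² = 14.74.
At 25.2°: sec²(25.2°) = 1/0.9048² = 1.221.
Ratio = 14.74/1.221 = cos²(25.2°)/cos²(74.9°) ≈ 12.1.

12.1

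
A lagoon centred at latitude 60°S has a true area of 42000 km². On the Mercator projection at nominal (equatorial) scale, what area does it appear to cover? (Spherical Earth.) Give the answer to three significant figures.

For Mercator, h = k = sec φ (a conformal cylindrical projection has a single point scale, 1/cos φ).
Areal scale = k² = sec²φ = 1/cos²(60°) = 1/0.5000² = 4.000.
Apparent area = 42000 × 4.000 ≈ 168000 km².

168000 km²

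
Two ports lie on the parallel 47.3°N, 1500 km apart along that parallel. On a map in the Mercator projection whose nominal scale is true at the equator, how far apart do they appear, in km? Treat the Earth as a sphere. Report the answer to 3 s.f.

Mercator is conformal, so the point scale is isotropic: h = k = sec φ = 1/cos φ.
Along the parallel, k = sec 47.3° = 1/0.6782 = 1.475.
Map distance = 1500 × 1.475 ≈ 2210 km.

2210 km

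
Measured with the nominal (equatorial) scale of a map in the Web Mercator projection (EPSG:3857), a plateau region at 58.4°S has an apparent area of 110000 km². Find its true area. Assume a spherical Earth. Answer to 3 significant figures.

Mercator is conformal, so the point scale is isotropic: h = k = sec φ = 1/cos φ.
Areal scale = k² = sec²φ = 1/cos²(58.4°) = 1/0.5240² = 3.642.
True area = apparent / (areal scale) = 110000 / 3.642 ≈ 30200 km².

30200 km²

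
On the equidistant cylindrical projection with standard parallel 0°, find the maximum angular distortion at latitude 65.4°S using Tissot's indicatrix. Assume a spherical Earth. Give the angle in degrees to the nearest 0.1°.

For the equirectangular projection with φ₀ = 0 (plate carrée), h = 1 along meridians and k = sec φ along parallels.
At 65.4°: h = 1.000, k = 2.402; principal scales a = 2.402, b = 1.000.
sin(ω/2) = (a − b)/(a + b) = 1.402/3.402 = 0.4121, so ω = 2 arcsin(0.4121) ≈ 48.7°.

48.7°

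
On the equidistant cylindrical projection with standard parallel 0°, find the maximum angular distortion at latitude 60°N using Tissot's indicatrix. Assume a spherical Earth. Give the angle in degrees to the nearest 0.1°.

For the equirectangular projection with φ₀ = 0 (plate carrée), h = 1 along meridians and k = sec φ along parallels.
At 60°: h = 1.000, k = 2.000; principal scales a = 2.000, b = 1.000.
sin(ω/2) = (a − b)/(a + b) = 1.0000/3.000 = 0.3333, so ω = 2 arcsin(0.3333) ≈ 38.9°.

38.9°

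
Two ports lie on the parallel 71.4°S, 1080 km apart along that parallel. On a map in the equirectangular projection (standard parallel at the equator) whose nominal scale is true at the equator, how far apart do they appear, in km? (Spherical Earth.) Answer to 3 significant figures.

3390 km

For the equirectangular projection with φ₀ = 0 (plate carrée), h = 1 along meridians and k = sec φ along parallels.
Along the parallel, k = sec 71.4° = 1/0.3190 = 3.135.
Map distance = 1080 × 3.135 ≈ 3390 km.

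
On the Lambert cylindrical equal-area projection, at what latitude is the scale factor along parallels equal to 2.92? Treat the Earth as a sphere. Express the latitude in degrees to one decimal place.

The Lambert cylindrical equal-area projection is the cylindrical equal-area projection with its standard parallel at the equator (φ₀ = 0). For cylindrical equal-area with standard parallel φ₀, h = cos φ / cos φ₀ and k = cos φ₀ / cos φ, so h·k = 1.
k = cos φ₀ / cos φ = 2.92  ⇒  cos φ = cos 0° / 2.92 = 0.3425.
φ = arccos(0.3425) ≈ 70.0°.

70.0°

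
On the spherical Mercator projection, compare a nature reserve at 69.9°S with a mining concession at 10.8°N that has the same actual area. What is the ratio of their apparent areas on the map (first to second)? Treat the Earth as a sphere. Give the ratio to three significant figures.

8.17

On Mercator, area is exaggerated by sec²φ = 1/cos²φ.
At 69.9°: sec²(69.9°) = 1/0.3437² = 8.467.
At 10.8°: sec²(10.8°) = 1/0.9823² = 1.036.
Ratio = 8.467/1.036 = cos²(10.8°)/cos²(69.9°) ≈ 8.17.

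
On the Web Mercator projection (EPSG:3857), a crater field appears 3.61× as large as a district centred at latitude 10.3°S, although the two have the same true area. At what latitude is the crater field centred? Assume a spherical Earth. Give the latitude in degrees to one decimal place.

Mercator areal scale is sec²φ, so apparent-area ratio = sec²φ₁ / sec²φ₂ = cos²φ₂ / cos²φ₁.
cos²φ₂ / cos²φ₁ = 3.61  ⇒  cos φ₁ = cos 10.3° / √3.61 = 0.9839/1.900 = 0.5178.
φ₁ = arccos(0.5178) ≈ 58.8°.

58.8°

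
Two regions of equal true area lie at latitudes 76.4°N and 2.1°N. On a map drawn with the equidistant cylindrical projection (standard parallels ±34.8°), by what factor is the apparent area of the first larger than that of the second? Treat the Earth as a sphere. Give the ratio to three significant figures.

The equidistant cylindrical projection with φ₀ = 34.8° has h = 1 (meridians true) and k = cos φ₀ / cos φ along parallels.
Areal scale at 76.4°: h·k = 1.000 × 3.492 = 3.492.
Areal scale at 2.1°: h·k = 1.000 × 0.8217 = 0.8217.
Ratio = 3.492/0.8217 ≈ 4.25.

4.25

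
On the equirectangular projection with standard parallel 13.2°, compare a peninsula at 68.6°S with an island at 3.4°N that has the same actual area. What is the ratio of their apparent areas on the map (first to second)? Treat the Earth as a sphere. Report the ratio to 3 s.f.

In the equirectangular projection with standard parallel φ₀ = 13.2° (x = Rλ cos φ₀, y = Rφ), meridians are true-scale (h = 1) and the parallel scale is k = cos φ₀ / cos φ.
Areal scale at 68.6°: h·k = 1.000 × 2.668 = 2.668.
Areal scale at 3.4°: h·k = 1.000 × 0.9753 = 0.9753.
Ratio = 2.668/0.9753 ≈ 2.74.

2.74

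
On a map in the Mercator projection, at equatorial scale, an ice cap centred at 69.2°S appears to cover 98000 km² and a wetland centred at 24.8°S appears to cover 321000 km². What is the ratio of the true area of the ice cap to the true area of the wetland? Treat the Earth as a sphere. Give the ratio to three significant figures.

Mercator's areal exaggeration is sec²φ; hence true area = (apparent area) · cos²φ.
True area of ice cap: 98000 × cos²(69.2°) = 98000 × 0.1261 = 12360 km².
True area of wetland: 321000 × cos²(24.8°) = 321000 × 0.8241 = 264500 km².
Ratio = 12360 / 264500 ≈ 0.0467.

0.0467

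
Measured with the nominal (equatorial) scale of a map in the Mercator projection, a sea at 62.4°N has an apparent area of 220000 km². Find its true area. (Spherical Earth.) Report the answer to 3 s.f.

47200 km²

For Mercator, h = k = sec φ (a conformal cylindrical projection has a single point scale, 1/cos φ).
Areal scale = k² = sec²φ = 1/cos²(62.4°) = 1/0.4633² = 4.659.
True area = apparent / (areal scale) = 220000 / 4.659 ≈ 47200 km².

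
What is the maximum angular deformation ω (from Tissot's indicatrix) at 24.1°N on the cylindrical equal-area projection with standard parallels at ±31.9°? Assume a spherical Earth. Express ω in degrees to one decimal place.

A cylindrical equal-area projection with standard parallel φ₀ has meridian scale h = cos φ / cos φ₀ and parallel scale k = cos φ₀ / cos φ (so areas are preserved, h·k = 1).
At 24.1°: h = 1.075, k = 0.9300; principal scales a = 1.075, b = 0.9300.
sin(ω/2) = (a − b)/(a + b) = 0.1452/2.005 = 0.07240, so ω = 2 arcsin(0.07240) ≈ 8.3°.

8.3°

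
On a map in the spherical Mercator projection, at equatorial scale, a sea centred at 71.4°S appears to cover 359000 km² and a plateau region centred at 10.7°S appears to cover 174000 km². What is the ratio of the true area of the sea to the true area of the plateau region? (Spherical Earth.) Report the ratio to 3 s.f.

0.217

Mercator's areal exaggeration is sec²φ; hence true area = (apparent area) · cos²φ.
True area of sea: 359000 × cos²(71.4°) = 359000 × 0.1017 = 36520 km².
True area of plateau region: 174000 × cos²(10.7°) = 174000 × 0.9655 = 168000 km².
Ratio = 36520 / 168000 ≈ 0.217.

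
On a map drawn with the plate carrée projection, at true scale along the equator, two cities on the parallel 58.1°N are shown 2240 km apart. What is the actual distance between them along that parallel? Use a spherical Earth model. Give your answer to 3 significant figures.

1180 km

For the equirectangular projection with φ₀ = 0 (plate carrée), h = 1 along meridians and k = sec φ along parallels.
Along the parallel at 58.1°, map distances are exaggerated by k = sec 58.1° = 1.892.
True distance = 2240 / 1.892 = 2240 × cos 58.1° ≈ 1180 km.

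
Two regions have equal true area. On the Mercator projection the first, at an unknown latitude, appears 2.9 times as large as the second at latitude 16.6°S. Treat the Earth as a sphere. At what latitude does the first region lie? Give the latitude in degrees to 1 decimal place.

55.8°

Mercator areal scale is sec²φ, so apparent-area ratio = sec²φ₁ / sec²φ₂ = cos²φ₂ / cos²φ₁.
cos²φ₂ / cos²φ₁ = 2.9  ⇒  cos φ₁ = cos 16.6° / √2.9 = 0.9583/1.703 = 0.5627.
φ₁ = arccos(0.5627) ≈ 55.8°.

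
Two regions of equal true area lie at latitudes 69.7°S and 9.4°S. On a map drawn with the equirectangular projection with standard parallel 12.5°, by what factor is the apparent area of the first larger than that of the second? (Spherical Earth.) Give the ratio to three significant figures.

2.84

In the equirectangular projection with standard parallel φ₀ = 12.5° (x = Rλ cos φ₀, y = Rφ), meridians are true-scale (h = 1) and the parallel scale is k = cos φ₀ / cos φ.
Areal scale at 69.7°: h·k = 1.000 × 2.814 = 2.814.
Areal scale at 9.4°: h·k = 1.000 × 0.9896 = 0.9896.
Ratio = 2.814/0.9896 ≈ 2.84.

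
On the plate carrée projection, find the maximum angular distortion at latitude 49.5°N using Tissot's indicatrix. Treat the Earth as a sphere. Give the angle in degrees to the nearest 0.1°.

Plate carrée maps x = Rλ, y = Rφ. The meridian scale is h = 1 and the parallel scale is k = 1/cos φ = sec φ.
At 49.5°: h = 1.000, k = 1.540; principal scales a = 1.540, b = 1.000.
sin(ω/2) = (a − b)/(a + b) = 0.5398/2.540 = 0.2125, so ω = 2 arcsin(0.2125) ≈ 24.5°.

24.5°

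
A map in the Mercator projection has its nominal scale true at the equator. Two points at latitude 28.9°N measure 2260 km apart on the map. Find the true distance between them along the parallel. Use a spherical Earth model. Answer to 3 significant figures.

1980 km

The Mercator projection is conformal; its linear scale factor is the same in every direction and equals sec φ = 1/cos φ.
Along the parallel at 28.9°, map distances are exaggerated by k = sec 28.9° = 1.142.
True distance = 2260 / 1.142 = 2260 × cos 28.9° ≈ 1980 km.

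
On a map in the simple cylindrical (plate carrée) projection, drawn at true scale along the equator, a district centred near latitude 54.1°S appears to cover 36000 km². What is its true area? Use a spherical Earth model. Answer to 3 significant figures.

For the equirectangular projection with φ₀ = 0 (plate carrée), h = 1 along meridians and k = sec φ along parallels.
Areal scale = h·k = 1 × sec φ; at 54.1°, h = 1.000, k = 1.705, so h·k = 1.705.
True area = apparent / (areal scale) = 36000 / 1.705 ≈ 21100 km².

21100 km²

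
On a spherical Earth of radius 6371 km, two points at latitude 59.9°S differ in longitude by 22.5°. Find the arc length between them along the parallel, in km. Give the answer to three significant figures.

1250 km

Arc length along a parallel = R cos φ · Δλ (with Δλ in radians).
= 6371 × cos 59.9° × (22.5° × π/180) = 6371 × 0.5015 × 0.3927 ≈ 1250 km.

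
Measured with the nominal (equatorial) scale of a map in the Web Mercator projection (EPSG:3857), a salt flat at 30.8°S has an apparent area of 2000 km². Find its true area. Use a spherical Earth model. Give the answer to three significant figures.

1480 km²

The Mercator projection is conformal; its linear scale factor is the same in every direction and equals sec φ = 1/cos φ.
Areal scale = k² = sec²φ = 1/cos²(30.8°) = 1/0.8590² = 1.355.
True area = apparent / (areal scale) = 2000 / 1.355 ≈ 1480 km².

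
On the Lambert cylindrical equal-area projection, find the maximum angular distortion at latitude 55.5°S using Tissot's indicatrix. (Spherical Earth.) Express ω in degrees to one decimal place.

61.9°

The Lambert cylindrical equal-area projection is the cylindrical equal-area projection with its standard parallel at the equator (φ₀ = 0). Cylindrical equal-area (φ₀ = 0°): h = cos φ / cos 0° along meridians, k = cos 0° / cos φ along parallels; h·k = 1.
At 55.5°: h = 0.5664, k = 1.766; principal scales a = 1.766, b = 0.5664.
sin(ω/2) = (a − b)/(a + b) = 1.199/2.332 = 0.5142, so ω = 2 arcsin(0.5142) ≈ 61.9°.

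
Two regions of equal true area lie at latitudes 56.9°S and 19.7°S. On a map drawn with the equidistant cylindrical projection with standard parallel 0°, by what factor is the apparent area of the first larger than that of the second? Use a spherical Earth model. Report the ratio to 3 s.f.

1.72

For the equirectangular projection with φ₀ = 0 (plate carrée), h = 1 along meridians and k = sec φ along parallels.
Areal scale at 56.9°: h·k = 1.000 × 1.831 = 1.831.
Areal scale at 19.7°: h·k = 1.000 × 1.062 = 1.062.
Ratio = 1.831/1.062 ≈ 1.72.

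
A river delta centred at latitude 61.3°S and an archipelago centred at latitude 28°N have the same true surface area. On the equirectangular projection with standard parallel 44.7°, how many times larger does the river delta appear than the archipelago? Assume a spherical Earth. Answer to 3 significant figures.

1.84

In the equirectangular projection with standard parallel φ₀ = 44.7° (x = Rλ cos φ₀, y = Rφ), meridians are true-scale (h = 1) and the parallel scale is k = cos φ₀ / cos φ.
Areal scale at 61.3°: h·k = 1.000 × 1.480 = 1.480.
Areal scale at 28°: h·k = 1.000 × 0.8050 = 0.8050.
Ratio = 1.480/0.8050 ≈ 1.84.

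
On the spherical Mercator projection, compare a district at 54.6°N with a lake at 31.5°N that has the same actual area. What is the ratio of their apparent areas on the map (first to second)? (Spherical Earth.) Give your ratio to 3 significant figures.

Mercator is conformal with k = sec φ, so areal scale = k² = sec²φ.
At 54.6°: sec²(54.6°) = 1/0.5793² = 2.980.
At 31.5°: sec²(31.5°) = 1/0.8526² = 1.376.
Ratio = 2.980/1.376 = cos²(31.5°)/cos²(54.6°) ≈ 2.17.

2.17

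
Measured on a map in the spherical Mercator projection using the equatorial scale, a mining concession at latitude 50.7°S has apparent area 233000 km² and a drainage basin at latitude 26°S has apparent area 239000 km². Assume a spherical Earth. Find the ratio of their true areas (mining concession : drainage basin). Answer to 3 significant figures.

Mercator's areal exaggeration is sec²φ; hence true area = (apparent area) · cos²φ.
True area of mining concession: 233000 × cos²(50.7°) = 233000 × 0.4012 = 93470 km².
True area of drainage basin: 239000 × cos²(26°) = 239000 × 0.8078 = 193100 km².
Ratio = 93470 / 193100 ≈ 0.484.

0.484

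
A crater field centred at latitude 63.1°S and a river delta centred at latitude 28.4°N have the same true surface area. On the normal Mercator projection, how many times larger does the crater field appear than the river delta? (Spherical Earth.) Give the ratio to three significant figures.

3.78

On Mercator, area is exaggerated by sec²φ = 1/cos²φ.
At 63.1°: sec²(63.1°) = 1/0.4524² = 4.885.
At 28.4°: sec²(28.4°) = 1/0.8796² = 1.292.
Ratio = 4.885/1.292 = cos²(28.4°)/cos²(63.1°) ≈ 3.78.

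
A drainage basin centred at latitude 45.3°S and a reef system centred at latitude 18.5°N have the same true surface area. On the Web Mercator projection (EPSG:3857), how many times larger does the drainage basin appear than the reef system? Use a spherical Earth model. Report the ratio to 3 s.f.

1.82

Mercator areal scale is sec²φ.
At 45.3°: sec²(45.3°) = 1/0.7034² = 2.021.
At 18.5°: sec²(18.5°) = 1/0.9483² = 1.112.
Ratio = 2.021/1.112 = cos²(18.5°)/cos²(45.3°) ≈ 1.82.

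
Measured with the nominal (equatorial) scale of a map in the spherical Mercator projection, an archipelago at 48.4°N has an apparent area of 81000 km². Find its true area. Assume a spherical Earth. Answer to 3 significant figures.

35700 km²

For Mercator, h = k = sec φ (a conformal cylindrical projection has a single point scale, 1/cos φ).
Areal scale = k² = sec²φ = 1/cos²(48.4°) = 1/0.6639² = 2.269.
True area = apparent / (areal scale) = 81000 / 2.269 ≈ 35700 km².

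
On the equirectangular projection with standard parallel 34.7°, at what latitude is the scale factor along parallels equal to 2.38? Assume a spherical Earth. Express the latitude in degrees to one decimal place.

With standard parallel φ₀ = 34.7°, the equirectangular projection gives x = Rλ cos φ₀, y = Rφ, so h = 1 and k = cos 34.7° / cos φ.
k = cos φ₀ / cos φ = 2.38  ⇒  cos φ = cos 34.7° / 2.38 = 0.3454.
φ = arccos(0.3454) ≈ 69.8°.

69.8°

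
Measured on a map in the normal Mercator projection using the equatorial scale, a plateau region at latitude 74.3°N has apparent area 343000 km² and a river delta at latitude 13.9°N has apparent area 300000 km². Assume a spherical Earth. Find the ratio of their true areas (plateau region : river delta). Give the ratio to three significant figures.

On Mercator the areal scale is sec²φ, so true area = apparent × cos²φ.
True area of plateau region: 343000 × cos²(74.3°) = 343000 × 0.07322 = 25120 km².
True area of river delta: 300000 × cos²(13.9°) = 300000 × 0.9423 = 282700 km².
Ratio = 25120 / 282700 ≈ 0.0888.

0.0888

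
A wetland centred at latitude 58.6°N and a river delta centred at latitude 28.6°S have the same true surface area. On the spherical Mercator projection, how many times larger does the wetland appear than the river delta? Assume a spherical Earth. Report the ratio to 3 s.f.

Mercator areal scale is sec²φ.
At 58.6°: sec²(58.6°) = 1/0.5210² = 3.684.
At 28.6°: sec²(28.6°) = 1/0.8780² = 1.297.
Ratio = 3.684/1.297 = cos²(28.6°)/cos²(58.6°) ≈ 2.84.

2.84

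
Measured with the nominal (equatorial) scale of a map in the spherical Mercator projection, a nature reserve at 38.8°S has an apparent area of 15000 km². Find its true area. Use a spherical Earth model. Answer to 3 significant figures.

Mercator is conformal, so the point scale is isotropic: h = k = sec φ = 1/cos φ.
Areal scale = k² = sec²φ = 1/cos²(38.8°) = 1/0.7793² = 1.646.
True area = apparent / (areal scale) = 15000 / 1.646 ≈ 9110 km².

9110 km²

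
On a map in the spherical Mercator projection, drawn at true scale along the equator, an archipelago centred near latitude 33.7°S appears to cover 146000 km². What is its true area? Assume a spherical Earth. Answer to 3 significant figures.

101000 km²

For Mercator, h = k = sec φ (a conformal cylindrical projection has a single point scale, 1/cos φ).
Areal scale = k² = sec²φ = 1/cos²(33.7°) = 1/0.8320² = 1.445.
True area = apparent / (areal scale) = 146000 / 1.445 ≈ 101000 km².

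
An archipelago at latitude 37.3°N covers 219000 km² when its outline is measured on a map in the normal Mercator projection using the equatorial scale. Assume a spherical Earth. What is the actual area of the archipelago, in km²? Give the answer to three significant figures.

139000 km²

The Mercator projection is conformal; its linear scale factor is the same in every direction and equals sec φ = 1/cos φ.
Areal scale = k² = sec²φ = 1/cos²(37.3°) = 1/0.7955² = 1.580.
True area = apparent / (areal scale) = 219000 / 1.580 ≈ 139000 km².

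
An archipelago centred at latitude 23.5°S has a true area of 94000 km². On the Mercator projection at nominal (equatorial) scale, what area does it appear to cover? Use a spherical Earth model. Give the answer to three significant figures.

Mercator is conformal, so the point scale is isotropic: h = k = sec φ = 1/cos φ.
Areal scale = k² = sec²φ = 1/cos²(23.5°) = 1/0.9171² = 1.189.
Apparent area = 94000 × 1.189 ≈ 112000 km².

112000 km²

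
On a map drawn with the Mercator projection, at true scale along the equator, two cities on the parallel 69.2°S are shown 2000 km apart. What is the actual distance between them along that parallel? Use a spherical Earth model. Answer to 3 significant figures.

710 km

Mercator is conformal, so the point scale is isotropic: h = k = sec φ = 1/cos φ.
Along the parallel at 69.2°, map distances are exaggerated by k = sec 69.2° = 2.816.
True distance = 2000 / 2.816 = 2000 × cos 69.2° ≈ 710 km.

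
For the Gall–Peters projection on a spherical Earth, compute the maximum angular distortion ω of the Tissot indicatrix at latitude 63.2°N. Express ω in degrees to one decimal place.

49.9°

The Gall–Peters projection is cylindrical equal-area with φ₀ = 45°. Cylindrical equal-area (φ₀ = 45°): h = cos φ / cos 45° along meridians, k = cos 45° / cos φ along parallels; h·k = 1.
At 63.2°: h = 0.6376, k = 1.568; principal scales a = 1.568, b = 0.6376.
sin(ω/2) = (a − b)/(a + b) = 0.9307/2.206 = 0.4219, so ω = 2 arcsin(0.4219) ≈ 49.9°.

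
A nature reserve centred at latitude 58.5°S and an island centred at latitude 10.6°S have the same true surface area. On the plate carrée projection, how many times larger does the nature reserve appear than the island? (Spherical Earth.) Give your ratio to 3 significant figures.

1.88

In the plate carrée (x = Rλ, y = Rφ), meridians are true-scale (h = 1) and parallels are stretched by k = sec φ.
Areal scale at 58.5°: h·k = 1.000 × 1.914 = 1.914.
Areal scale at 10.6°: h·k = 1.000 × 1.017 = 1.017.
Ratio = 1.914/1.017 ≈ 1.88.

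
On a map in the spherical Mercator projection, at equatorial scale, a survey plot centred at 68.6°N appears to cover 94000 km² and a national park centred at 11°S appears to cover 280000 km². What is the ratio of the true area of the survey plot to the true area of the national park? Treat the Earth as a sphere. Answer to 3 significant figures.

Since Mercator area scale is 1/cos²φ, the true area equals the apparent area multiplied by cos²φ.
True area of survey plot: 94000 × cos²(68.6°) = 94000 × 0.1331 = 12510 km².
True area of national park: 280000 × cos²(11°) = 280000 × 0.9636 = 269800 km².
Ratio = 12510 / 269800 ≈ 0.0464.

0.0464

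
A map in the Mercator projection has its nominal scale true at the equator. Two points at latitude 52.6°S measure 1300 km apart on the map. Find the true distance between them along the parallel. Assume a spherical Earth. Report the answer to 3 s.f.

790 km

The Mercator projection is conformal; its linear scale factor is the same in every direction and equals sec φ = 1/cos φ.
Along the parallel at 52.6°, map distances are exaggerated by k = sec 52.6° = 1.646.
True distance = 1300 / 1.646 = 1300 × cos 52.6° ≈ 790 km.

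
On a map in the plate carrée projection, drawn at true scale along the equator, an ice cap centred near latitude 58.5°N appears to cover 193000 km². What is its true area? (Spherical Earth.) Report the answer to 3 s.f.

Plate carrée maps x = Rλ, y = Rφ. The meridian scale is h = 1 and the parallel scale is k = 1/cos φ = sec φ.
Areal scale = h·k = 1 × sec φ; at 58.5°, h = 1.000, k = 1.914, so h·k = 1.914.
True area = apparent / (areal scale) = 193000 / 1.914 ≈ 101000 km².

101000 km²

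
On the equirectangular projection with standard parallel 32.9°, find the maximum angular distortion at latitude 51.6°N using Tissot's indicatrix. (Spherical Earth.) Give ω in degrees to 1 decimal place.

17.2°

With standard parallel φ₀ = 32.9°, the equirectangular projection gives x = Rλ cos φ₀, y = Rφ, so h = 1 and k = cos 32.9° / cos φ.
At 51.6°: h = 1.000, k = 1.352; principal scales a = 1.352, b = 1.000.
sin(ω/2) = (a − b)/(a + b) = 0.3517/2.352 = 0.1496, so ω = 2 arcsin(0.1496) ≈ 17.2°.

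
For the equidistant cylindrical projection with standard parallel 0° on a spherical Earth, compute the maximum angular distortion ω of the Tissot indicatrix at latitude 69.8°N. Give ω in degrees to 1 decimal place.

In the plate carrée (x = Rλ, y = Rφ), meridians are true-scale (h = 1) and parallels are stretched by k = sec φ.
At 69.8°: h = 1.000, k = 2.896; principal scales a = 2.896, b = 1.000.
sin(ω/2) = (a − b)/(a + b) = 1.896/3.896 = 0.4867, so ω = 2 arcsin(0.4867) ≈ 58.2°.

58.2°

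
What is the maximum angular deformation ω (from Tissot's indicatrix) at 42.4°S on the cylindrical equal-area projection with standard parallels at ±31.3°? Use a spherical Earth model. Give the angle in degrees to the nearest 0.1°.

A cylindrical equal-area projection with standard parallel φ₀ has meridian scale h = cos φ / cos φ₀ and parallel scale k = cos φ₀ / cos φ (so areas are preserved, h·k = 1).
At 42.4°: h = 0.8642, k = 1.157; principal scales a = 1.157, b = 0.8642.
sin(ω/2) = (a − b)/(a + b) = 0.2929/2.021 = 0.1449, so ω = 2 arcsin(0.1449) ≈ 16.7°.

16.7°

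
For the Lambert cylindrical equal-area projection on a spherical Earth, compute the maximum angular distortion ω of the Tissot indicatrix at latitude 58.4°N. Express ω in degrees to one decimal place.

The Lambert cylindrical equal-area projection is the cylindrical equal-area projection with its standard parallel at the equator (φ₀ = 0). A cylindrical equal-area projection with standard parallel φ₀ has meridian scale h = cos φ / cos φ₀ and parallel scale k = cos φ₀ / cos φ (so areas are preserved, h·k = 1).
At 58.4°: h = 0.5240, k = 1.908; principal scales a = 1.908, b = 0.5240.
sin(ω/2) = (a − b)/(a + b) = 1.384/2.432 = 0.5692, so ω = 2 arcsin(0.5692) ≈ 69.4°.

69.4°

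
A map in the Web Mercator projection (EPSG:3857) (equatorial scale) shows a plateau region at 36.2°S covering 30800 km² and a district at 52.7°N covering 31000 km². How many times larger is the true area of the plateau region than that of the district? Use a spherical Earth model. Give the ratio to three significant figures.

On Mercator the areal scale is sec²φ, so true area = apparent × cos²φ.
True area of plateau region: 30800 × cos²(36.2°) = 30800 × 0.6512 = 20060 km².
True area of district: 31000 × cos²(52.7°) = 31000 × 0.3672 = 11380 km².
Ratio = 20060 / 11380 ≈ 1.76.

1.76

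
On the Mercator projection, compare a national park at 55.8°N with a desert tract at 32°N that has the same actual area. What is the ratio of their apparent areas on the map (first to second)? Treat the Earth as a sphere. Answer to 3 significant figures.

2.28

On Mercator, area is exaggerated by sec²φ = 1/cos²φ.
At 55.8°: sec²(55.8°) = 1/0.5621² = 3.165.
At 32°: sec²(32°) = 1/0.8480² = 1.390.
Ratio = 3.165/1.390 = cos²(32°)/cos²(55.8°) ≈ 2.28.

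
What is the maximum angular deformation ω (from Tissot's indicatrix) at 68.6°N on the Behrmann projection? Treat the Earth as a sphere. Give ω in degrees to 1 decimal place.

88.6°

Behrmann is a cylindrical equal-area projection with standard parallels at ±30°. A cylindrical equal-area projection with standard parallel φ₀ has meridian scale h = cos φ / cos φ₀ and parallel scale k = cos φ₀ / cos φ (so areas are preserved, h·k = 1).
At 68.6°: h = 0.4213, k = 2.373; principal scales a = 2.373, b = 0.4213.
sin(ω/2) = (a − b)/(a + b) = 1.952/2.795 = 0.6985, so ω = 2 arcsin(0.6985) ≈ 88.6°.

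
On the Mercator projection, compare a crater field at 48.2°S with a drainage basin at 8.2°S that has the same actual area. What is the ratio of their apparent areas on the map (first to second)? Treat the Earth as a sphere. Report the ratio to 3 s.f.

2.21

Mercator is conformal with k = sec φ, so areal scale = k² = sec²φ.
At 48.2°: sec²(48.2°) = 1/0.6665² = 2.251.
At 8.2°: sec²(8.2°) = 1/0.9898² = 1.021.
Ratio = 2.251/1.021 = cos²(8.2°)/cos²(48.2°) ≈ 2.21.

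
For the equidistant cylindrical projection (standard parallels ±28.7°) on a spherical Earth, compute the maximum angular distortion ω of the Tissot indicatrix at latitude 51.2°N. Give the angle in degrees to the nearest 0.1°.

The equidistant cylindrical projection with φ₀ = 28.7° has h = 1 (meridians true) and k = cos φ₀ / cos φ along parallels.
At 51.2°: h = 1.000, k = 1.400; principal scales a = 1.400, b = 1.000.
sin(ω/2) = (a − b)/(a + b) = 0.3998/2.400 = 0.1666, so ω = 2 arcsin(0.1666) ≈ 19.2°.

19.2°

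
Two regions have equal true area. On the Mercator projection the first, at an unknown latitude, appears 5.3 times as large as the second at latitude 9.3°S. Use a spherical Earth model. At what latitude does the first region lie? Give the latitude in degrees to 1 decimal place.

For equal true areas on Mercator, apparent areas scale as sec²φ, so the ratio is cos²φ₂ / cos²φ₁.
cos²φ₂ / cos²φ₁ = 5.3  ⇒  cos φ₁ = cos 9.3° / √5.3 = 0.9869/2.302 = 0.4287.
φ₁ = arccos(0.4287) ≈ 64.6°.

64.6°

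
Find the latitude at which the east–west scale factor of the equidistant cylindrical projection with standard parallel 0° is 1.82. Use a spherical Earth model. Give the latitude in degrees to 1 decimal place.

Plate carrée: h = 1, k = sec φ along parallels.
sec φ = 1.82  ⇒  cos φ = 0.5495  ⇒  φ ≈ 56.7°.

56.7°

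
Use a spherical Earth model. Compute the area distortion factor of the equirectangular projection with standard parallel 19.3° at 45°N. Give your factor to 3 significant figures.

In the equirectangular projection with standard parallel φ₀ = 19.3° (x = Rλ cos φ₀, y = Rφ), meridians are true-scale (h = 1) and the parallel scale is k = cos φ₀ / cos φ.
Areal scale = h·k = 1 × cos φ₀ / cos φ; at 45°, h = 1.000, k = 1.335, so h·k = 1.335.

1.33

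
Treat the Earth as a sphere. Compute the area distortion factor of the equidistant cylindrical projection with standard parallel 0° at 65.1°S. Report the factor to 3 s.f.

2.38

Plate carrée maps x = Rλ, y = Rφ. The meridian scale is h = 1 and the parallel scale is k = 1/cos φ = sec φ.
Areal scale = h·k = 1 × sec φ; at 65.1°, h = 1.000, k = 2.375, so h·k = 2.375.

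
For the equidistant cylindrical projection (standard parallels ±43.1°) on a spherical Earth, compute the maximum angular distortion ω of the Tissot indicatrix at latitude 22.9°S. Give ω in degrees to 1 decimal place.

The equidistant cylindrical projection with φ₀ = 43.1° has h = 1 (meridians true) and k = cos φ₀ / cos φ along parallels.
At 22.9°: h = 1.000, k = 0.7926; principal scales a = 1.000, b = 0.7926.
sin(ω/2) = (a − b)/(a + b) = 0.2074/1.793 = 0.1157, so ω = 2 arcsin(0.1157) ≈ 13.3°.

13.3°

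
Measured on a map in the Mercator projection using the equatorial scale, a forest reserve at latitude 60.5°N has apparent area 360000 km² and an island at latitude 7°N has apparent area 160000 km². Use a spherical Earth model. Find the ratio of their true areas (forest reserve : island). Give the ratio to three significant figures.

Mercator's areal exaggeration is sec²φ; hence true area = (apparent area) · cos²φ.
True area of forest reserve: 360000 × cos²(60.5°) = 360000 × 0.2425 = 87290 km².
True area of island: 160000 × cos²(7°) = 160000 × 0.9851 = 157600 km².
Ratio = 87290 / 157600 ≈ 0.554.

0.554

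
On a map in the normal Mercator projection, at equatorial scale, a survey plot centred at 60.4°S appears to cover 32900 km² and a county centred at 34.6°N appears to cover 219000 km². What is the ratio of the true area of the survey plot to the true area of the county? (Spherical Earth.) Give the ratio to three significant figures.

Mercator's areal exaggeration is sec²φ; hence true area = (apparent area) · cos²φ.
True area of survey plot: 32900 × cos²(60.4°) = 32900 × 0.2440 = 8027 km².
True area of county: 219000 × cos²(34.6°) = 219000 × 0.6776 = 148400 km².
Ratio = 8027 / 148400 ≈ 0.0541.

0.0541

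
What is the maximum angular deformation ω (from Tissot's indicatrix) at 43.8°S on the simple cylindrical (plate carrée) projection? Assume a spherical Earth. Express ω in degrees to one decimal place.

18.6°

Plate carrée maps x = Rλ, y = Rφ. The meridian scale is h = 1 and the parallel scale is k = 1/cos φ = sec φ.
At 43.8°: h = 1.000, k = 1.386; principal scales a = 1.386, b = 1.000.
sin(ω/2) = (a − b)/(a + b) = 0.3855/2.386 = 0.1616, so ω = 2 arcsin(0.1616) ≈ 18.6°.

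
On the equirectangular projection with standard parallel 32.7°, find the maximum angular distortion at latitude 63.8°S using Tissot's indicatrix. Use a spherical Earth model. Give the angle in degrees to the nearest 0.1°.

36.3°

With standard parallel φ₀ = 32.7°, the equirectangular projection gives x = Rλ cos φ₀, y = Rφ, so h = 1 and k = cos 32.7° / cos φ.
At 63.8°: h = 1.000, k = 1.906; principal scales a = 1.906, b = 1.000.
sin(ω/2) = (a − b)/(a + b) = 0.9060/2.906 = 0.3118, so ω = 2 arcsin(0.3118) ≈ 36.3°.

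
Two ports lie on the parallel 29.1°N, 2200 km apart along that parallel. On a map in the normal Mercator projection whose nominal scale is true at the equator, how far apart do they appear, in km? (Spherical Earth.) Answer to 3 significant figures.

2520 km

For Mercator, h = k = sec φ (a conformal cylindrical projection has a single point scale, 1/cos φ).
Along the parallel, k = sec 29.1° = 1/0.8738 = 1.144.
Map distance = 2200 × 1.144 ≈ 2520 km.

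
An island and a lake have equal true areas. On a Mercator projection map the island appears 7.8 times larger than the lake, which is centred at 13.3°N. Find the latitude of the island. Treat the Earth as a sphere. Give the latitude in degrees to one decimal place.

On Mercator, (apparent₁)/(apparent₂) = sec²φ₁ / sec²φ₂ when true areas are equal.
cos²φ₂ / cos²φ₁ = 7.8  ⇒  cos φ₁ = cos 13.3° / √7.8 = 0.9732/2.793 = 0.3485.
φ₁ = arccos(0.3485) ≈ 69.6°.

69.6°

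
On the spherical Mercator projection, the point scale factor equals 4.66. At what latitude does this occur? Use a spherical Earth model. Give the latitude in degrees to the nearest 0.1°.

77.6°

Mercator scale is k = sec φ = 1/cos φ.
1/cos φ = 4.66  ⇒  cos φ = 0.2146  ⇒  φ = arccos(0.2146) ≈ 77.6°.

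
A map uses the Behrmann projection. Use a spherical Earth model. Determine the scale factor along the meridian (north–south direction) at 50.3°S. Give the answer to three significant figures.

0.738

The Behrmann projection is cylindrical equal-area with φ₀ = 30°. A cylindrical equal-area projection with standard parallel φ₀ has meridian scale h = cos φ / cos φ₀ and parallel scale k = cos φ₀ / cos φ (so areas are preserved, h·k = 1).
h = cos 50.3° / cos 30° = 0.6388/0.8660 = 0.7376.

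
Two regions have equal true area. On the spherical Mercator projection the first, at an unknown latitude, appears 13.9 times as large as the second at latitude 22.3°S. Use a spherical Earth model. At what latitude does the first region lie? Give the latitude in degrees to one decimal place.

For equal true areas on Mercator, apparent areas scale as sec²φ, so the ratio is cos²φ₂ / cos²φ₁.
cos²φ₂ / cos²φ₁ = 13.9  ⇒  cos φ₁ = cos 22.3° / √13.9 = 0.9252/3.728 = 0.2482.
φ₁ = arccos(0.2482) ≈ 75.6°.

75.6°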